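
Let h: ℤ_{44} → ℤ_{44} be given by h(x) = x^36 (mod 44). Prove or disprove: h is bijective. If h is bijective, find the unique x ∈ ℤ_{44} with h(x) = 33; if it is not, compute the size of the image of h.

12

h(10): Repeated squaring mod 44: 10^1 ≡ 10, 10^2 ≡ 10² = 100 ≡ 12, 10^4 ≡ 12² = 144 ≡ 12, 10^8 ≡ 12² = 144 ≡ 12, 10^16 ≡ 12² = 144 ≡ 12, 10^32 ≡ 12² = 144 ≡ 12. Since 36 = 32 + 4, 10^36 ≡ 12·12: 12·12 = 144 ≡ 12. So 10^36 ≡ 12 (mod 44).
h(12): Repeated squaring mod 44: 12^1 ≡ 12, 12^2 ≡ 12² = 144 ≡ 12, 12^4 ≡ 12² = 144 ≡ 12, 12^8 ≡ 12² = 144 ≡ 12, 12^16 ≡ 12² = 144 ≡ 12, 12^32 ≡ 12² = 144 ≡ 12. Since 36 = 32 + 4, 12^36 ≡ 12·12: 12·12 = 144 ≡ 12. So 12^36 ≡ 12 (mod 44).
So h(10) = h(12) = 12 while 10 ≠ 12, so h is not injective, hence not bijective.
Since h is not bijective, we determine |image(h)|. Computing x^36 mod 44 for each x (by repeated squaring, reducing mod 44 at every step), the values h(0), h(1), …, h(43) are: 0, 1, 20, 25, 4, 5, 16, 37, 36, 9, 12, 33, 12, 9, 36, 37, 16, 5, 4, 25, 20, 1, 0, 1, 20, 25, 4, 5, 16, 37, 36, 9, 12, 33, 12, 9, 36, 37, 16, 5, 4, 25, 20, 1.
The distinct values are {0, 1, 4, 5, 9, 12, 16, 20, 25, 33, 36, 37}; there are 12 of them.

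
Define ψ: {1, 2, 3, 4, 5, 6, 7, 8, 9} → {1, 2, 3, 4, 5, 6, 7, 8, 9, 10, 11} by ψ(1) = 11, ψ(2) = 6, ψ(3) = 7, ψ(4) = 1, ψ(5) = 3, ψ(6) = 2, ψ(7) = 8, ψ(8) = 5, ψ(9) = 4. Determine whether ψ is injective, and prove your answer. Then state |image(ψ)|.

The values ψ(1), …, ψ(9) are 11, 6, 7, 1, 3, 2, 8, 5, 4 — all distinct.
So ψ(s) = ψ(t) only when s = t, and ψ is injective.
The image of ψ is {1, 2, 3, 4, 5, 6, 7, 8, 11}, which has 9 elements.

9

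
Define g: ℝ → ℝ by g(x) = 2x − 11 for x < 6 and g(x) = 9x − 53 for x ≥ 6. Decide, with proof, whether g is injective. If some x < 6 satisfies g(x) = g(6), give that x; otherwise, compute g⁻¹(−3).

4

Both pieces are strictly increasing (slopes 2 and 9), so each is injective on its own interval.
The left piece maps (−∞, 6) onto (−∞, 1); the right piece maps [6, ∞) onto [1, ∞).
These images are disjoint, so no value is attained by both pieces. Therefore g is injective.
Because the two images are disjoint, no x < 6 has g(x) = g(6), so we compute g⁻¹(−3): −3 lies in (−∞, 1), so solve 2x − 11 = −3: x = (−3 + 11)/2 = 4.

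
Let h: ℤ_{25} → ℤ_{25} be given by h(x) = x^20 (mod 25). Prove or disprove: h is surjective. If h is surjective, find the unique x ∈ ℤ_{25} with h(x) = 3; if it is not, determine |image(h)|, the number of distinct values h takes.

h(1) = 1^20 = 1.
h(2): Repeated squaring mod 25: 2^1 ≡ 2, 2^2 ≡ 2² = 4, 2^4 ≡ 4² = 16, 2^8 ≡ 16² = 256 ≡ 6, 2^16 ≡ 6² = 36 ≡ 11. Since 20 = 16 + 4, 2^20 ≡ 11·16: 11·16 = 176 ≡ 1. So 2^20 ≡ 1 (mod 25).
So h(1) = h(2) = 1 while 1 ≠ 2, so h is not injective.
A non-injective map from the 25-element set ℤ_{25} to itself takes at most 24 distinct values, so it cannot be surjective. Therefore h is not surjective.
Since h is not surjective, we determine |image(h)|. Computing x^20 mod 25 for each x (by repeated squaring, reducing mod 25 at every step), the values h(0), h(1), …, h(24) are: 0, 1, 1, 1, 1, 0, 1, 1, 1, 1, 0, 1, 1, 1, 1, 0, 1, 1, 1, 1, 0, 1, 1, 1, 1.
The distinct values are {0, 1}; there are 2 of them.

2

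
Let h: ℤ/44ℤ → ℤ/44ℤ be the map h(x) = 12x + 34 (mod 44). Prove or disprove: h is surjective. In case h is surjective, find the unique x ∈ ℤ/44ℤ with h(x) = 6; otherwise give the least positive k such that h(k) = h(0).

Since gcd(12, 44) = 4, we have 12x ≡ 0 (mod 4) for all x, so h(x) ≡ 2 (mod 4).
But 0 ≢ 2 (mod 4), so 0 ∈ ℤ/44ℤ has no preimage. So h is not surjective.
Since h is not surjective, we find the least positive k with h(k) = h(0): this means 12k ≡ 0 (mod 44), i.e. 44 ∣ 12k. Since gcd(12, 44) = 4, dividing through by 4 this holds exactly when 11 ∣ 3k, and as gcd(3, 11) = 1, exactly when 11 ∣ k.
The smallest positive such k is 11.

11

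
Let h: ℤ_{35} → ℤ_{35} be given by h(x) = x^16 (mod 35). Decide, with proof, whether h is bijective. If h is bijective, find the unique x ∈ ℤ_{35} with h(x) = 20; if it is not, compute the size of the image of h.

8

h(3): Repeated squaring mod 35: 3^1 ≡ 3, 3^2 ≡ 3² = 9, 3^4 ≡ 9² = 81 ≡ 11, 3^8 ≡ 11² = 121 ≡ 16, 3^16 ≡ 16² = 256 ≡ 11. So 3^16 ≡ 11 (mod 35).
h(4): Repeated squaring mod 35: 4^1 ≡ 4, 4^2 ≡ 4² = 16, 4^4 ≡ 16² = 256 ≡ 11, 4^8 ≡ 11² = 121 ≡ 16, 4^16 ≡ 16² = 256 ≡ 11. So 4^16 ≡ 11 (mod 35).
So h(3) = h(4) = 11 while 3 ≠ 4, therefore h is not injective, hence not bijective.
Since h is not bijective, we determine |image(h)|. Computing x^16 mod 35 for each x (by repeated squaring, reducing mod 35 at every step), the values h(0), h(1), …, h(34) are: 0, 1, 16, 11, 11, 30, 1, 21, 1, 16, 25, 11, 16, 1, 21, 15, 16, 11, 11, 16, 15, 21, 1, 16, 11, 25, 16, 1, 21, 1, 30, 11, 11, 16, 1.
The distinct values are {0, 1, 11, 15, 16, 21, 25, 30}; there are 8 of them.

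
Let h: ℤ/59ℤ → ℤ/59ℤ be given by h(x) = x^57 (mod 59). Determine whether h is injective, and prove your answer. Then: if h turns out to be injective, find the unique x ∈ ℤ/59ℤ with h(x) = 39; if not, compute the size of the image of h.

56

Since 59 is prime, the nonzero elements of ℤ/59ℤ form a cyclic group of order 58.
As gcd(57, 58) = 1, raising to the 57th power is a bijection on this group: if u^57 ≡ v^57 then (uv^{−1})^57 = 1, and the only element of order dividing gcd(57, 58) = 1 is 1, so u = v.
With h(0) = 0 this makes h injective on all of ℤ/59ℤ, hence bijective (finite equal-size domain and codomain). In particular h is injective.
Since h is injective, we find the preimage of 39. The inverse of x ↦ x^57 on (ℤ/59ℤ)^× is x ↦ x^57, because 57·57 = 3249 = 56·58 + 1 ≡ 1 (mod 58) and x^{58} = 1 for x ≠ 0 (Fermat). So h⁻¹(39) = 39^57 mod 59.
Repeated squaring mod 59: 39^1 ≡ 39, 39^2 ≡ 39² = 1521 ≡ 46, 39^4 ≡ 46² = 2116 ≡ 51, 39^8 ≡ 51² = 2601 ≡ 5, 39^16 ≡ 5² = 25, 39^32 ≡ 25² = 625 ≡ 35. Since 57 = 32 + 16 + 8 + 1, 39^57 ≡ 35·25·5·39: 35·25 = 875 ≡ 49, then 49·5 = 245 ≡ 9, then 9·39 = 351 ≡ 56. So 39^57 ≡ 56 (mod 59).
Hence h⁻¹(39) = 56.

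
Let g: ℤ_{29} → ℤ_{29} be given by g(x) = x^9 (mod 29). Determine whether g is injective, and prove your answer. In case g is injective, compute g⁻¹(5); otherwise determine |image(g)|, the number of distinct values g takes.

13

Since 29 is prime, the nonzero elements of ℤ_{29} form a cyclic group of order 28.
As gcd(9, 28) = 1, raising to the 9th power is a bijection on this group: if x_1^9 ≡ x_2^9 then (x_1x_2^{−1})^9 = 1, and the only element of order dividing gcd(9, 28) = 1 is 1, so x_1 = x_2.
With g(0) = 0 this makes g injective on all of ℤ_{29}, hence bijective (finite equal-size domain and codomain). In particular g is injective.
Since g is injective, we find the preimage of 5. The inverse of x ↦ x^9 on (ℤ_{29})^× is x ↦ x^25, because 9·25 = 225 = 8·28 + 1 ≡ 1 (mod 28) and x^{28} = 1 for x ≠ 0 (Fermat). So g⁻¹(5) = 5^25 mod 29.
Repeated squaring mod 29: 5^1 ≡ 5, 5^2 ≡ 5² = 25, 5^4 ≡ 25² = 625 ≡ 16, 5^8 ≡ 16² = 256 ≡ 24, 5^16 ≡ 24² = 576 ≡ 25. Since 25 = 16 + 8 + 1, 5^25 ≡ 25·24·5: 25·24 = 600 ≡ 20, then 20·5 = 100 ≡ 13. So 5^25 ≡ 13 (mod 29).
Hence g⁻¹(5) = 13.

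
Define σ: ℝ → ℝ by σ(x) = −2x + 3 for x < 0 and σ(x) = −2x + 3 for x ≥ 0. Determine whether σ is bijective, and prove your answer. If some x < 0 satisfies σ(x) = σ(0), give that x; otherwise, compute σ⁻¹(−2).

Both pieces are strictly decreasing (slopes −2 and −2), so each is injective on its own interval.
The left piece maps (−∞, 0) onto (3, ∞); the right piece maps [0, ∞) onto (−∞, 3].
Since 3 = 3, the images partition ℝ: σ is injective and surjective, hence bijective.
Because the two images are disjoint, no x < 0 has σ(x) = σ(0), so we compute σ⁻¹(−2): −2 lies in (−∞, 3], so solve −2x + 3 = −2: x = (−2 − 3)/(−2) = 5/2.

5/2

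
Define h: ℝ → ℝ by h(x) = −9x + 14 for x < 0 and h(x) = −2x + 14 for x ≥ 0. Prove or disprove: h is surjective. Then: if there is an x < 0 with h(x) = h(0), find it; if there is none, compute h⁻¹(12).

1

Both pieces are strictly decreasing (slopes −9 and −2), so each is injective on its own interval.
The left piece maps (−∞, 0) onto (14, ∞); the right piece maps [0, ∞) onto (−∞, 14].
These images together cover ℝ, so h is surjective.
Because the two images are disjoint, no x < 0 has h(x) = h(0), so we compute h⁻¹(12): 12 lies in (−∞, 14], so solve −2x + 14 = 12: x = (12 − 14)/(−2) = 1.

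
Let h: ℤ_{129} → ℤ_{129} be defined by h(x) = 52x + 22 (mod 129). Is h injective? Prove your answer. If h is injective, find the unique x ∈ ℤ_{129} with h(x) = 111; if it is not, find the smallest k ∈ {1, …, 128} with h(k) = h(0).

29

If h(x_1) = h(x_2), then 52x_1 ≡ 52x_2 (mod 129). Because gcd(52, 129) = 1, we may cancel 52 to get x_1 ≡ x_2 (mod 129).
Hence h is injective.
We now compute 52⁻¹ mod 129 explicitly. Euclid's algorithm: 129 = 2·52 + 25, 52 = 2·25 + 2, 25 = 12·2 + 1; back-substituting gives 1 = 67·52 − 27·129, so 52⁻¹ ≡ 67 (mod 129).
Since h is injective, we find h⁻¹(111): we need 52x ≡ 111 − 22 ≡ 89 (mod 129). Using 52⁻¹ = 67: x ≡ 67·89 = 5963 = 46·129 + 29, so x = 29.
Check: h(29) = 52·29 + 22 = 1530 = 11·129 + 111 ≡ 111 (mod 129).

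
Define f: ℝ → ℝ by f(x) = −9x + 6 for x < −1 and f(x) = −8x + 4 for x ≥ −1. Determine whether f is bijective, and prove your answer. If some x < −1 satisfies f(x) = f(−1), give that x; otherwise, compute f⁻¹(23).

-17/9

Both pieces are strictly decreasing (slopes −9 and −8), so each is injective on its own interval.
The left piece maps (−∞, −1) onto (15, ∞); the right piece maps [−1, ∞) onto (−∞, 12].
The images leave a gap (15 has no preimage), so f is not surjective, hence not bijective.
Because the two images are disjoint, no x < −1 has f(x) = f(−1), so we compute f⁻¹(23): 23 lies in (15, ∞), so solve −9x + 6 = 23: x = (23 − 6)/(−9) = −17/9.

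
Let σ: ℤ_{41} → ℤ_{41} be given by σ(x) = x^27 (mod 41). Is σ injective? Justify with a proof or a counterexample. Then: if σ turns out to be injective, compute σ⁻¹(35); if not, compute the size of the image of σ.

30

Since 41 is prime, the nonzero elements of ℤ_{41} form a cyclic group of order 40.
As gcd(27, 40) = 1, raising to the 27th power is a bijection on this group: if x_1^27 ≡ x_2^27 then (x_1x_2^{−1})^27 = 1, and the only element of order dividing gcd(27, 40) = 1 is 1, so x_1 = x_2.
With σ(0) = 0 this makes σ injective on all of ℤ_{41}, hence bijective (finite equal-size domain and codomain). In particular σ is injective.
Since σ is injective, we find the preimage of 35. The inverse of x ↦ x^27 on (ℤ_{41})^× is x ↦ x^3, because 27·3 = 81 = 2·40 + 1 ≡ 1 (mod 40) and x^{40} = 1 for x ≠ 0 (Fermat). So σ⁻¹(35) = 35^3 mod 41.
Repeated squaring mod 41: 35^1 ≡ 35, 35^2 ≡ 35² = 1225 ≡ 36. Since 3 = 2 + 1, 35^3 ≡ 36·35: 36·35 = 1260 ≡ 30. So 35^3 ≡ 30 (mod 41).
Hence σ⁻¹(35) = 30.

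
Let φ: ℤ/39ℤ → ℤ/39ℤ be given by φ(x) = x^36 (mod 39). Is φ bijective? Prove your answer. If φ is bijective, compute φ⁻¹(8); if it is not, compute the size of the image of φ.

4

φ(1) = 1^36 = 1.
φ(2): Repeated squaring mod 39: 2^1 ≡ 2, 2^2 ≡ 2² = 4, 2^4 ≡ 4² = 16, 2^8 ≡ 16² = 256 ≡ 22, 2^16 ≡ 22² = 484 ≡ 16, 2^32 ≡ 16² = 256 ≡ 22. Since 36 = 32 + 4, 2^36 ≡ 22·16: 22·16 = 352 ≡ 1. So 2^36 ≡ 1 (mod 39).
So φ(1) = φ(2) = 1 while 1 ≠ 2, therefore φ is not injective, hence not bijective.
Since φ is not bijective, we determine |image(φ)|. Computing x^36 mod 39 for each x (by repeated squaring, reducing mod 39 at every step), the values φ(0), φ(1), …, φ(38) are: 0, 1, 1, 27, 1, 1, 27, 1, 1, 27, 1, 1, 27, 13, 1, 27, 1, 1, 27, 1, 1, 27, 1, 1, 27, 1, 13, 27, 1, 1, 27, 1, 1, 27, 1, 1, 27, 1, 1.
The distinct values are {0, 1, 13, 27}; there are 4 of them.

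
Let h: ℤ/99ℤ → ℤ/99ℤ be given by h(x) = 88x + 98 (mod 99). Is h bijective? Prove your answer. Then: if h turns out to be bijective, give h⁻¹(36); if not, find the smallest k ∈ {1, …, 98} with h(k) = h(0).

We have gcd(88, 99) = 11 > 1. Taking x_1 = 0 and x_2 = 9: h(0) = 98 and h(9) = 88·9 + 98 = 890 ≡ 98 (mod 99).
So h(0) = h(9) while 0 ≠ 9, hence h is not injective, hence not bijective.
Since h is not bijective, we find the least positive k with h(k) = h(0): this means 88k ≡ 0 (mod 99), i.e. 99 ∣ 88k. Since gcd(88, 99) = 11, dividing through by 11 this holds exactly when 9 ∣ 8k, and as gcd(8, 9) = 1, exactly when 9 ∣ k.
The smallest positive such k is 9.

9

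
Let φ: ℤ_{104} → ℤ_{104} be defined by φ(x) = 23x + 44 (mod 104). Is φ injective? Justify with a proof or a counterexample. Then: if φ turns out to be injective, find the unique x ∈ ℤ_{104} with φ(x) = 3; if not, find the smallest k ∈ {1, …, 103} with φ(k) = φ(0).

57

By definition, φ is injective when φ(u) = φ(v) forces u = v.
If φ(u) = φ(v), then 23u ≡ 23v (mod 104). Because gcd(23, 104) = 1, we may cancel 23 to get u ≡ v (mod 104).
Therefore φ is injective.
We now compute 23⁻¹ mod 104 explicitly. Euclid's algorithm: 104 = 4·23 + 12, 23 = 1·12 + 11, 12 = 1·11 + 1; back-substituting gives 1 = 95·23 − 21·104, so 23⁻¹ ≡ 95 (mod 104).
Since φ is injective, we find φ⁻¹(3): we need 23x ≡ 3 − 44 ≡ 63 (mod 104). Using 23⁻¹ = 95: x ≡ 95·63 = 5985 = 57·104 + 57, so x = 57.
Check: φ(57) = 23·57 + 44 = 1355 = 13·104 + 3 ≡ 3 (mod 104).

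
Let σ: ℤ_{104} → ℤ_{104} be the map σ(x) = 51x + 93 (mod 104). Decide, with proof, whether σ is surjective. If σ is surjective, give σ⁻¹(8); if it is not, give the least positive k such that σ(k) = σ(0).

33

Recall that surjectivity means every element of the codomain has a preimage under σ.
Since gcd(51, 104) = 1, 51 is invertible modulo 104. Euclid's algorithm: 104 = 2·51 + 2, 51 = 25·2 + 1; back-substituting gives 1 = 51·51 − 25·104, so 51⁻¹ ≡ 51 (mod 104).
For any y ∈ ℤ_{104}, x = 51(y − 93) mod 104 satisfies σ(x) = 51·51(y − 93) + 93 ≡ y (since 51·51 ≡ 1 mod 104). So every y has a preimage.
So σ is surjective.
Since σ is surjective, we compute σ⁻¹(8): solve 51x + 93 ≡ 8 (mod 104), i.e. 51x ≡ 19 (mod 104).
Multiplying by 51⁻¹ = 51 gives x ≡ 51·19 = 969 = 9·104 + 33 ≡ 33 (mod 104).
Check: σ(33) = 51·33 + 93 = 1776 = 17·104 + 8 ≡ 8 (mod 104).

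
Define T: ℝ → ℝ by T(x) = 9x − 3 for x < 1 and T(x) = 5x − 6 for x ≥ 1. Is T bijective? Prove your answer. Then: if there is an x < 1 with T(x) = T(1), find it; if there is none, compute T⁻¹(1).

2/9

Both pieces are strictly increasing (slopes 9 and 5), so each is injective on its own interval.
The left piece maps (−∞, 1) onto (−∞, 6); the right piece maps [1, ∞) onto [−1, ∞).
These images overlap. In particular T(1) = −1 (right piece), and solving 9x − 3 = −1 on the left piece gives x = 2/9 < 1.
So T(2/9) = T(1) with 2/9 ≠ 1, and T is not injective, hence not bijective. This x = 2/9 is the requested value below 1.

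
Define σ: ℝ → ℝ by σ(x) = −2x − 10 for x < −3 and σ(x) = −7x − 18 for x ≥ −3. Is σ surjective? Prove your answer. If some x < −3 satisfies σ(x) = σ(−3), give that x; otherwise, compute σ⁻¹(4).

-13/2

Both pieces are strictly decreasing (slopes −2 and −7), so each is injective on its own interval.
The left piece maps (−∞, −3) onto (−4, ∞); the right piece maps [−3, ∞) onto (−∞, 3].
The union (−4, ∞) ∪ (−∞, 3] covers ℝ, so σ is surjective.
For the follow-up: the images overlap, so an x < −3 with σ(x) = σ(−3) exists. σ(−3) = 3; solving −2x − 10 = 3 for x < −3 gives x = (3 + 10)/(−2) = −13/2.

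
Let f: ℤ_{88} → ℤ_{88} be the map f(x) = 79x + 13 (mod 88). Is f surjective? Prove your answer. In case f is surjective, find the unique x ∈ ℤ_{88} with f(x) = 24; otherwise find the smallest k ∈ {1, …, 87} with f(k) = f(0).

77

Recall that surjectivity means every element of the codomain has a preimage under f.
Since gcd(79, 88) = 1, 79 is invertible modulo 88. Euclid's algorithm: 88 = 1·79 + 9, 79 = 8·9 + 7, 9 = 1·7 + 2, 7 = 3·2 + 1; back-substituting gives 1 = 39·79 − 35·88, so 79⁻¹ ≡ 39 (mod 88).
Then y ↦ 39(y − 13) is a two-sided inverse to f, so every y ∈ ℤ_{88} has a preimage.
Thus f is surjective.
Since f is surjective, we compute f⁻¹(24): solve 79x + 13 ≡ 24 (mod 88), i.e. 79x ≡ 11 (mod 88).
Multiplying by 79⁻¹ = 39 gives x ≡ 39·11 = 429 = 4·88 + 77 ≡ 77 (mod 88).
Check: f(77) = 79·77 + 13 = 6096 = 69·88 + 24 ≡ 24 (mod 88).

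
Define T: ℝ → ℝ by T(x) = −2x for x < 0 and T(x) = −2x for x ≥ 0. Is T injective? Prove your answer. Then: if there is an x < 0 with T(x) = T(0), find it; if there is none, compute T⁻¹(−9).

Both pieces are strictly decreasing (slopes −2 and −2), so each is injective on its own interval.
The left piece maps (−∞, 0) onto (0, ∞); the right piece maps [0, ∞) onto (−∞, 0].
These images are disjoint, so no value is attained by both pieces. Hence T is injective.
Because the two images are disjoint, no x < 0 has T(x) = T(0), so we compute T⁻¹(−9): −9 lies in (−∞, 0], so solve −2x = −9: x = (−9 − 0)/(−2) = 9/2.

9/2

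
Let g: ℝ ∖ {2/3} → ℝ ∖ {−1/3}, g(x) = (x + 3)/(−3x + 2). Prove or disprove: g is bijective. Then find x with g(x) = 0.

-3

Suppose g(x_1) = g(x_2). Cross-multiplying: (x_1 + 3)(−3x_2 + 2) = (x_2 + 3)(−3x_1 + 2).
Expanding both sides and cancelling the symmetric terms leaves 11·(x_1 − x_2) = 0. Since 11 ≠ 0, x_1 = x_2. So g is injective.
For any y ≠ −1/3, solving y(−3x + 2) = x + 3 for x gives a well-defined x ≠ 2/3. So g is surjective.
Therefore g is bijective.
Solving g(x) = 0: cross-multiplying gives x + 3 = 0(−3x + 2), which rearranges to 1x = −3, so x = −3.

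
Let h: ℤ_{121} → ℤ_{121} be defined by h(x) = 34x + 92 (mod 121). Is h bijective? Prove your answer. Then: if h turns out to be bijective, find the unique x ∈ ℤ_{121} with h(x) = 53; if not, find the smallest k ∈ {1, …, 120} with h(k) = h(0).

Recall that h is injective when h(a) = h(b) forces a = b.
If h(a) = h(b), then 34a ≡ 34b (mod 121). Because gcd(34, 121) = 1, we may cancel 34 to get a ≡ b (mod 121).
We now compute 34⁻¹ mod 121 explicitly. Euclid's algorithm: 121 = 3·34 + 19, 34 = 1·19 + 15, 19 = 1·15 + 4, 15 = 3·4 + 3, 4 = 1·3 + 1; back-substituting gives 1 = 89·34 − 25·121, so 34⁻¹ ≡ 89 (mod 121).
Then y ↦ 89(y − 92) is a two-sided inverse to h, so every y ∈ ℤ_{121} has a preimage.
Hence h is bijective.
Since h is bijective, we compute h⁻¹(53): solve 34x + 92 ≡ 53 (mod 121), i.e. 34x ≡ 82 (mod 121).
Multiplying by 34⁻¹ = 89 gives x ≡ 89·82 = 7298 = 60·121 + 38 ≡ 38 (mod 121).
Check: h(38) = 34·38 + 92 = 1384 = 11·121 + 53 ≡ 53 (mod 121).

38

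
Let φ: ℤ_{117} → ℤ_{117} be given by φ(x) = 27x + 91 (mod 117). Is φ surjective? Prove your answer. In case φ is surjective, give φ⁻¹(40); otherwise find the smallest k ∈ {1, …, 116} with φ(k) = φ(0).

Since gcd(27, 117) = 9, we have 27x ≡ 0 (mod 9) for all x, so φ(x) ≡ 1 (mod 9).
But 0 ≢ 1 (mod 9), so 0 ∈ ℤ_{117} has no preimage. Thus φ is not surjective.
Since φ is not surjective, we find the least positive k with φ(k) = φ(0): this means 27k ≡ 0 (mod 117), i.e. 117 ∣ 27k. Since gcd(27, 117) = 9, dividing through by 9 this holds exactly when 13 ∣ 3k, and as gcd(3, 13) = 1, exactly when 13 ∣ k.
The smallest positive such k is 13.

13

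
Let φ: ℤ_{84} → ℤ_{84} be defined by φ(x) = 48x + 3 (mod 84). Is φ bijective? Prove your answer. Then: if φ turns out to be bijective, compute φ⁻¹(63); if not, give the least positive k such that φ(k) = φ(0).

7

We have gcd(48, 84) = 12 > 1. Taking x_1 = 0 and x_2 = 7: φ(0) = 3 and φ(7) = 48·7 + 3 = 339 ≡ 3 (mod 84).
So φ(0) = φ(7) while 0 ≠ 7, so φ is not injective, hence not bijective.
Since φ is not bijective, we find the least positive k with φ(k) = φ(0): this means 48k ≡ 0 (mod 84), i.e. 84 ∣ 48k. Since gcd(48, 84) = 12, dividing through by 12 this holds exactly when 7 ∣ 4k, and as gcd(4, 7) = 1, exactly when 7 ∣ k.
The smallest positive such k is 7.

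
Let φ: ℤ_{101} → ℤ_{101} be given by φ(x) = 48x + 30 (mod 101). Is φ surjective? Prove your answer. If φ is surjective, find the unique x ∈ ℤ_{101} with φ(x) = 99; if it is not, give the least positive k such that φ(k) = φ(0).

Recall that surjectivity means every element of the codomain has a preimage under φ.
Since gcd(48, 101) = 1, 48 is invertible modulo 101. Euclid's algorithm: 101 = 2·48 + 5, 48 = 9·5 + 3, 5 = 1·3 + 2, 3 = 1·2 + 1; back-substituting gives 1 = 40·48 − 19·101, so 48⁻¹ ≡ 40 (mod 101).
Then y ↦ 40(y − 30) is a two-sided inverse to φ, so every y ∈ ℤ_{101} has a preimage.
Hence φ is surjective.
Since φ is surjective, we compute φ⁻¹(99): solve 48x + 30 ≡ 99 (mod 101), i.e. 48x ≡ 69 (mod 101).
Multiplying by 48⁻¹ = 40 gives x ≡ 40·69 = 2760 = 27·101 + 33 ≡ 33 (mod 101).
Check: φ(33) = 48·33 + 30 = 1614 = 15·101 + 99 ≡ 99 (mod 101).

33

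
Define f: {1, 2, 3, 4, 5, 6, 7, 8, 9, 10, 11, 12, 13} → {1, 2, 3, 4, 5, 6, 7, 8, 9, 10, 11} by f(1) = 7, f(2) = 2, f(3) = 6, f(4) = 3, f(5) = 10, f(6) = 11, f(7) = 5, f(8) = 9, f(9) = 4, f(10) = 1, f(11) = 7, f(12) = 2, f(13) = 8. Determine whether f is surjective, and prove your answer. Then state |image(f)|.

11

Every element of the codomain has a preimage: 1 = f(10), 2 = f(2), 3 = f(4), 4 = f(9), 5 = f(7), 6 = f(3), 7 = f(1), 8 = f(13), 9 = f(8), 10 = f(5), 11 = f(6).
So f is surjective.
The image of f is {1, 2, 3, 4, 5, 6, 7, 8, 9, 10, 11}, which has 11 elements.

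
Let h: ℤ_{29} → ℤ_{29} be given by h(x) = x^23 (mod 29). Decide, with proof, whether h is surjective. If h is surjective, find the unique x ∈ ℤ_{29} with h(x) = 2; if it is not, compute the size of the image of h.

Since 29 is prime, the nonzero elements of ℤ_{29} form a cyclic group of order 28.
As gcd(23, 28) = 1, raising to the 23rd power is a bijection on this group: if a^23 ≡ b^23 then (ab^{−1})^23 = 1, and the only element of order dividing gcd(23, 28) = 1 is 1, so a = b.
With h(0) = 0 this makes h injective on all of ℤ_{29}, hence bijective (finite equal-size domain and codomain). In particular h is surjective.
Since h is surjective, we find the preimage of 2. The inverse of x ↦ x^23 on (ℤ_{29})^× is x ↦ x^11, because 23·11 = 253 = 9·28 + 1 ≡ 1 (mod 28) and x^{28} = 1 for x ≠ 0 (Fermat). So h⁻¹(2) = 2^11 mod 29.
Repeated squaring mod 29: 2^1 ≡ 2, 2^2 ≡ 2² = 4, 2^4 ≡ 4² = 16, 2^8 ≡ 16² = 256 ≡ 24. Since 11 = 8 + 2 + 1, 2^11 ≡ 24·4·2: 24·4 = 96 ≡ 9, then 9·2 = 18. So 2^11 ≡ 18 (mod 29).
Hence h⁻¹(2) = 18.

18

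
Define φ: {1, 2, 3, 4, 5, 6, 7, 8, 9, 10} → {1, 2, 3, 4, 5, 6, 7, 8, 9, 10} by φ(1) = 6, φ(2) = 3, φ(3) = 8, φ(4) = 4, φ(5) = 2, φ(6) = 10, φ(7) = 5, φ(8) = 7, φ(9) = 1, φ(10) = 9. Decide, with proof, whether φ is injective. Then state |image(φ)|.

The values φ(1), …, φ(10) are 6, 3, 8, 4, 2, 10, 5, 7, 1, 9 — all distinct.
So φ(x_1) = φ(x_2) only when x_1 = x_2, and φ is injective.
The image of φ is {1, 2, 3, 4, 5, 6, 7, 8, 9, 10}, which has 10 elements.

10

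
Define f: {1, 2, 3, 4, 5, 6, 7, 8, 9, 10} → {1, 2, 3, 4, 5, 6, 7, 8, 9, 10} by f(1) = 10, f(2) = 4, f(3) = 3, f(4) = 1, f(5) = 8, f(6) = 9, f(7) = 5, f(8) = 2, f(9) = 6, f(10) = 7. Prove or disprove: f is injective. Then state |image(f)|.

10

The values f(1), …, f(10) are 10, 4, 3, 1, 8, 9, 5, 2, 6, 7 — all distinct.
So f(a) = f(b) only when a = b, and f is injective.
The image of f is {1, 2, 3, 4, 5, 6, 7, 8, 9, 10}, which has 10 elements.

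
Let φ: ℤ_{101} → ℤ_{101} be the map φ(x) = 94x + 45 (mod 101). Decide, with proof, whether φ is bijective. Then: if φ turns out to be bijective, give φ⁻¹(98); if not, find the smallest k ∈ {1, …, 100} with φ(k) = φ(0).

Recall that φ is injective when φ(u) = φ(v) forces u = v.
If φ(u) = φ(v), then 94u ≡ 94v (mod 101). Because gcd(94, 101) = 1, we may cancel 94 to get u ≡ v (mod 101).
We now compute 94⁻¹ mod 101 explicitly. Euclid's algorithm: 101 = 1·94 + 7, 94 = 13·7 + 3, 7 = 2·3 + 1; back-substituting gives 1 = 72·94 − 67·101, so 94⁻¹ ≡ 72 (mod 101).
Then y ↦ 72(y − 45) is a two-sided inverse to φ, so every y ∈ ℤ_{101} has a preimage.
Thus φ is bijective.
Since φ is bijective, we compute φ⁻¹(98): solve 94x + 45 ≡ 98 (mod 101), i.e. 94x ≡ 53 (mod 101).
Multiplying by 94⁻¹ = 72 gives x ≡ 72·53 = 3816 = 37·101 + 79 ≡ 79 (mod 101).
Check: φ(79) = 94·79 + 45 = 7471 = 73·101 + 98 ≡ 98 (mod 101).

79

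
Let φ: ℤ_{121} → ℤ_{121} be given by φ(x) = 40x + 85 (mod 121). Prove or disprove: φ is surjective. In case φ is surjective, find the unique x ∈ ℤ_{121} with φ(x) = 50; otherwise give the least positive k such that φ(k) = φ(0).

105

Since gcd(40, 121) = 1, 40 is invertible modulo 121. Euclid's algorithm: 121 = 3·40 + 1; back-substituting gives 1 = 118·40 − 39·121, so 40⁻¹ ≡ 118 (mod 121).
For any y ∈ ℤ_{121}, x = 118(y − 85) mod 121 satisfies φ(x) = 40·118(y − 85) + 85 ≡ y (since 40·118 ≡ 1 mod 121). So every y has a preimage.
Therefore φ is surjective.
Since φ is surjective, we find φ⁻¹(50): we need 40x ≡ 50 − 85 ≡ 86 (mod 121). Using 40⁻¹ = 118: x ≡ 118·86 = 10148 = 83·121 + 105, so x = 105.
Check: φ(105) = 40·105 + 85 = 4285 = 35·121 + 50 ≡ 50 (mod 121).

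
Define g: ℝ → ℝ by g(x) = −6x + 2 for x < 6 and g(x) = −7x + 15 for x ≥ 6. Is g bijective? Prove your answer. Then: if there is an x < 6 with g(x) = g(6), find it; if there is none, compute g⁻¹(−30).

29/6

Both pieces are strictly decreasing (slopes −6 and −7), so each is injective on its own interval.
The left piece maps (−∞, 6) onto (−34, ∞); the right piece maps [6, ∞) onto (−∞, −27].
These images overlap. In particular g(6) = −27 (right piece), and solving −6x + 2 = −27 on the left piece gives x = 29/6 < 6.
So g(29/6) = g(6) with 29/6 ≠ 6, and g is not injective, hence not bijective. This x = 29/6 is the requested value below 6.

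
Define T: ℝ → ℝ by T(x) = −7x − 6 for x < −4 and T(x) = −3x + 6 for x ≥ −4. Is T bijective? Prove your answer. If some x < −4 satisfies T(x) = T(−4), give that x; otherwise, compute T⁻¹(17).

-11/3

Both pieces are strictly decreasing (slopes −7 and −3), so each is injective on its own interval.
The left piece maps (−∞, −4) onto (22, ∞); the right piece maps [−4, ∞) onto (−∞, 18].
The images leave a gap (22 has no preimage), so T is not surjective, hence not bijective.
Because the two images are disjoint, no x < −4 has T(x) = T(−4), so we compute T⁻¹(17): 17 lies in (−∞, 18], so solve −3x + 6 = 17: x = (17 − 6)/(−3) = −11/3.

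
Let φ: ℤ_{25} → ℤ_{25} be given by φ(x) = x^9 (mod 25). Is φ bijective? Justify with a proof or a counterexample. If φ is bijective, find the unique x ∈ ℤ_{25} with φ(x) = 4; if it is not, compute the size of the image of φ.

21

φ(0) = 0^9 = 0.
φ(5): Repeated squaring mod 25: 5^1 ≡ 5, 5^2 ≡ 5² = 25 ≡ 0, 5^4 ≡ 0² = 0, 5^8 ≡ 0² = 0. Since 9 = 8 + 1, 5^9 ≡ 0·5: 0·5 = 0. So 5^9 ≡ 0 (mod 25).
So φ(0) = φ(5) = 0 while 0 ≠ 5, hence φ is not injective, hence not bijective.
Since φ is not bijective, we determine |image(φ)|. Computing x^9 mod 25 for each x (by repeated squaring, reducing mod 25 at every step), the values φ(0), φ(1), …, φ(24) are: 0, 1, 12, 8, 19, 0, 21, 7, 3, 14, 0, 16, 2, 23, 9, 0, 11, 22, 18, 4, 0, 6, 17, 13, 24.
The distinct values are {0, 1, 2, 3, 4, 6, 7, 8, 9, 11, 12, 13, 14, 16, 17, 18, 19, 21, 22, 23, 24}; there are 21 of them.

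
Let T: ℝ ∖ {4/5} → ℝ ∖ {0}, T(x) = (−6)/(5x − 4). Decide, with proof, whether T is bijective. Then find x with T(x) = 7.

22/35

Suppose T(s) = T(t). Cross-multiplying: (−6)(5t − 4) = (−6)(5s − 4).
Expanding both sides and cancelling the symmetric terms leaves 30·(s − t) = 0. Since 30 ≠ 0, s = t. So T is injective.
For any y ≠ 0, solving y(5x − 4) = −6 for x gives a well-defined x ≠ 4/5. So T is surjective.
Thus T is bijective.
Solving T(x) = 7: cross-multiplying gives −6 = 7(5x − 4), which rearranges to −35x = −22, so x = 22/35.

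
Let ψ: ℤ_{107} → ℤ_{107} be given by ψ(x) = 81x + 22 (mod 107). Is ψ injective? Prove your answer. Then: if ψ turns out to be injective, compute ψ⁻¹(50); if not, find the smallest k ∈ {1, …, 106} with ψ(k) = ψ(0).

73

If ψ(x_1) = ψ(x_2), then 81x_1 ≡ 81x_2 (mod 107). Because gcd(81, 107) = 1, we may cancel 81 to get x_1 ≡ x_2 (mod 107).
Hence ψ is injective.
We now compute 81⁻¹ mod 107 explicitly. Euclid's algorithm: 107 = 1·81 + 26, 81 = 3·26 + 3, 26 = 8·3 + 2, 3 = 1·2 + 1; back-substituting gives 1 = 37·81 − 28·107, so 81⁻¹ ≡ 37 (mod 107).
Since ψ is injective, we compute ψ⁻¹(50): solve 81x + 22 ≡ 50 (mod 107), i.e. 81x ≡ 28 (mod 107).
Multiplying by 81⁻¹ = 37 gives x ≡ 37·28 = 1036 = 9·107 + 73 ≡ 73 (mod 107).
Check: ψ(73) = 81·73 + 22 = 5935 = 55·107 + 50 ≡ 50 (mod 107).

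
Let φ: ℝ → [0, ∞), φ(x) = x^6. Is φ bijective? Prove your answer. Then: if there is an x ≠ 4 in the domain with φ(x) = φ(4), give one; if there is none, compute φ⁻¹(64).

φ(4) = 4096 = (−4)^6 = φ(−4) (since 6 is even), with 4 ≠ −4. So φ is not injective, hence not bijective.
For the follow-up, such an x exists: taking x = −4 ∈ ℝ gives φ(−4) = 4096 = φ(4) with −4 ≠ 4.

-4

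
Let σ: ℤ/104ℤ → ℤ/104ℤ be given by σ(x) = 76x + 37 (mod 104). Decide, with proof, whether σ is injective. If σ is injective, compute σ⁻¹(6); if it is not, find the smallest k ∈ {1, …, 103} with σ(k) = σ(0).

We have gcd(76, 104) = 4 > 1. Taking u = 0 and v = 26: σ(0) = 37 and σ(26) = 76·26 + 37 = 2013 ≡ 37 (mod 104).
So σ(0) = σ(26) while 0 ≠ 26, thus σ is not injective.
Since σ is not injective, we find the least positive k with σ(k) = σ(0): this means 76k ≡ 0 (mod 104), i.e. 104 ∣ 76k. Since gcd(76, 104) = 4, dividing through by 4 this holds exactly when 26 ∣ 19k, and as gcd(19, 26) = 1, exactly when 26 ∣ k.
The smallest positive such k is 26.

26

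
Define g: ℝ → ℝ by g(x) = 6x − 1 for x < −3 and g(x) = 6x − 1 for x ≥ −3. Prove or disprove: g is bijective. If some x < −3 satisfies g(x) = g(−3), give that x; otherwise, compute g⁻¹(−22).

Both pieces are strictly increasing (slopes 6 and 6), so each is injective on its own interval.
The left piece maps (−∞, −3) onto (−∞, −19); the right piece maps [−3, ∞) onto [−19, ∞).
Since −19 = −19, the images partition ℝ: g is injective and surjective, hence bijective.
Because the two images are disjoint, no x < −3 has g(x) = g(−3), so we compute g⁻¹(−22): −22 lies in (−∞, −19), so solve 6x − 1 = −22: x = (−22 + 1)/6 = −7/2.

-7/2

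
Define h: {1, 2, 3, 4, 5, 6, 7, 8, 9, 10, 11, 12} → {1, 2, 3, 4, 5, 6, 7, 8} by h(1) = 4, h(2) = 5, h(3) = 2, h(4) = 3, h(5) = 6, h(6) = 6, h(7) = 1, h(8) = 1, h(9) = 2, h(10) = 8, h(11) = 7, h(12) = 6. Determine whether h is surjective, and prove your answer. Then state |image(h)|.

8

Every element of the codomain has a preimage: 1 = h(7), 2 = h(3), 3 = h(4), 4 = h(1), 5 = h(2), 6 = h(5), 7 = h(11), 8 = h(10).
So h is surjective.
The image of h is {1, 2, 3, 4, 5, 6, 7, 8}, which has 8 elements.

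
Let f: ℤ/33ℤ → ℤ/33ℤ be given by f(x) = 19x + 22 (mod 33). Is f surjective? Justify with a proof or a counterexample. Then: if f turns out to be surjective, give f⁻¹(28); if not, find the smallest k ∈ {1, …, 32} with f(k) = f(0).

Since gcd(19, 33) = 1, 19 is invertible modulo 33. Euclid's algorithm: 33 = 1·19 + 14, 19 = 1·14 + 5, 14 = 2·5 + 4, 5 = 1·4 + 1; back-substituting gives 1 = 7·19 − 4·33, so 19⁻¹ ≡ 7 (mod 33).
For any y ∈ ℤ/33ℤ, x = 7(y − 22) mod 33 satisfies f(x) = 19·7(y − 22) + 22 ≡ y (since 19·7 ≡ 1 mod 33). So every y has a preimage.
Therefore f is surjective.
Since f is surjective, we compute f⁻¹(28): solve 19x + 22 ≡ 28 (mod 33), i.e. 19x ≡ 6 (mod 33).
Multiplying by 19⁻¹ = 7 gives x ≡ 7·6 = 42 = 1·33 + 9 ≡ 9 (mod 33).
Check: f(9) = 19·9 + 22 = 193 = 5·33 + 28 ≡ 28 (mod 33).

9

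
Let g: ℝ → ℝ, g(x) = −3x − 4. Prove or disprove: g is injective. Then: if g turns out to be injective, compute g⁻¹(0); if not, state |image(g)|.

Suppose g(a) = g(b). Then −3a − 4 = −3b − 4, therefore −3a = −3b, so a = b.
Hence g is injective.
Since g is injective, we compute g⁻¹(0) = (0 + 4)/(−3) = −4/3.

-4/3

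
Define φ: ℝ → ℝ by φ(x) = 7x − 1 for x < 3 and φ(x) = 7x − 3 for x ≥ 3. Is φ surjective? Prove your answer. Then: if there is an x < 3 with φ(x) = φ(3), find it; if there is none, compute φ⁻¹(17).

Both pieces are strictly increasing (slopes 7 and 7), so each is injective on its own interval.
The left piece maps (−∞, 3) onto (−∞, 20); the right piece maps [3, ∞) onto [18, ∞).
The union (−∞, 20) ∪ [18, ∞) covers ℝ, so φ is surjective.
For the follow-up: the images overlap, so an x < 3 with φ(x) = φ(3) exists. φ(3) = 18; solving 7x − 1 = 18 for x < 3 gives x = (18 + 1)/7 = 19/7.

19/7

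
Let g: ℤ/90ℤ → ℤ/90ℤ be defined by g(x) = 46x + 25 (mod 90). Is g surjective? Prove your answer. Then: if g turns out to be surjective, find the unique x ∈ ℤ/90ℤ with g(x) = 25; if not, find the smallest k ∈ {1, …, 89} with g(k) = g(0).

Since gcd(46, 90) = 2, we have 46x ≡ 0 (mod 2) for all x, so g(x) ≡ 1 (mod 2).
But 0 ≢ 1 (mod 2), so 0 ∈ ℤ/90ℤ has no preimage. Thus g is not surjective.
Since g is not surjective, we find the least positive k with g(k) = g(0): this means 46k ≡ 0 (mod 90), i.e. 90 ∣ 46k. Since gcd(46, 90) = 2, dividing through by 2 this holds exactly when 45 ∣ 23k, and as gcd(23, 45) = 1, exactly when 45 ∣ k.
The smallest positive such k is 45.

45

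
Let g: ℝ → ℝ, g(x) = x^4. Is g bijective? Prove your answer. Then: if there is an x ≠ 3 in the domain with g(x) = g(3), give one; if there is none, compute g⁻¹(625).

-3

g(3) = 81 = (−3)^4 = g(−3) (since 4 is even), with 3 ≠ −3. So g is not injective, hence not bijective.
For the follow-up, such an x exists: taking x = −3 ∈ ℝ gives g(−3) = 81 = g(3) with −3 ≠ 3.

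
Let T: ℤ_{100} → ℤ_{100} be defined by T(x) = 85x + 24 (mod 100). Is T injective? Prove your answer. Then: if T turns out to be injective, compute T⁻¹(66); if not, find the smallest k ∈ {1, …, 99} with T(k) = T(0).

Recall that T is injective if T(x_1) = T(x_2) implies x_1 = x_2.
We have gcd(85, 100) = 5 > 1. Taking x_1 = 0 and x_2 = 20: T(0) = 24 and T(20) = 85·20 + 24 = 1724 ≡ 24 (mod 100).
So T(0) = T(20) while 0 ≠ 20, hence T is not injective.
Since T is not injective, we find the least positive k with T(k) = T(0): this means 85k ≡ 0 (mod 100), i.e. 100 ∣ 85k. Since gcd(85, 100) = 5, dividing through by 5 this holds exactly when 20 ∣ 17k, and as gcd(17, 20) = 1, exactly when 20 ∣ k.
The smallest positive such k is 20.

20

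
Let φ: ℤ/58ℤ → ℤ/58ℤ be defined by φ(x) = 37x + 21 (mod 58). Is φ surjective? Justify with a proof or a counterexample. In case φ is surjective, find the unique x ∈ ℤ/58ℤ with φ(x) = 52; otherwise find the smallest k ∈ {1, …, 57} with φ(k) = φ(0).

By definition, φ is surjective if every y in the codomain equals φ(x) for some x in the domain.
Since gcd(37, 58) = 1, 37 is invertible modulo 58. Euclid's algorithm: 58 = 1·37 + 21, 37 = 1·21 + 16, 21 = 1·16 + 5, 16 = 3·5 + 1; back-substituting gives 1 = 11·37 − 7·58, so 37⁻¹ ≡ 11 (mod 58).
Then y ↦ 11(y − 21) is a two-sided inverse to φ, so every y ∈ ℤ/58ℤ has a preimage.
Hence φ is surjective.
Since φ is surjective, we compute φ⁻¹(52): solve 37x + 21 ≡ 52 (mod 58), i.e. 37x ≡ 31 (mod 58).
Multiplying by 37⁻¹ = 11 gives x ≡ 11·31 = 341 = 5·58 + 51 ≡ 51 (mod 58).
Check: φ(51) = 37·51 + 21 = 1908 = 32·58 + 52 ≡ 52 (mod 58).

51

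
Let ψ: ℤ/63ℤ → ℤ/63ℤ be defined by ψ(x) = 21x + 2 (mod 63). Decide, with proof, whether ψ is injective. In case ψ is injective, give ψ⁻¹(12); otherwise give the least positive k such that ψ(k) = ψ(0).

3

We have gcd(21, 63) = 21 > 1. Taking s = 0 and t = 3: ψ(0) = 2 and ψ(3) = 21·3 + 2 = 65 ≡ 2 (mod 63).
So ψ(0) = ψ(3) while 0 ≠ 3, thus ψ is not injective.
Since ψ is not injective, we find the least positive k with ψ(k) = ψ(0): this means 21k ≡ 0 (mod 63), i.e. 63 ∣ 21k. Since gcd(21, 63) = 21, dividing through by 21 this holds exactly when 3 ∣ k.
The smallest positive such k is 3.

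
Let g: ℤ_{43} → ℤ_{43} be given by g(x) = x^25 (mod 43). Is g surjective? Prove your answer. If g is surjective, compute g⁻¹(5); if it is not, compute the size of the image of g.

3

Since 43 is prime, the nonzero elements of ℤ_{43} form a cyclic group of order 42.
As gcd(25, 42) = 1, raising to the 25th power is a bijection on this group: if s^25 ≡ t^25 then (st^{−1})^25 = 1, and the only element of order dividing gcd(25, 42) = 1 is 1, so s = t.
With g(0) = 0 this makes g injective on all of ℤ_{43}, hence bijective (finite equal-size domain and codomain). In particular g is surjective.
Since g is surjective, we find the preimage of 5. The inverse of x ↦ x^25 on (ℤ_{43})^× is x ↦ x^37, because 25·37 = 925 = 22·42 + 1 ≡ 1 (mod 42) and x^{42} = 1 for x ≠ 0 (Fermat). So g⁻¹(5) = 5^37 mod 43.
Repeated squaring mod 43: 5^1 ≡ 5, 5^2 ≡ 5² = 25, 5^4 ≡ 25² = 625 ≡ 23, 5^8 ≡ 23² = 529 ≡ 13, 5^16 ≡ 13² = 169 ≡ 40, 5^32 ≡ 40² = 1600 ≡ 9. Since 37 = 32 + 4 + 1, 5^37 ≡ 9·23·5: 9·23 = 207 ≡ 35, then 35·5 = 175 ≡ 3. So 5^37 ≡ 3 (mod 43).
Hence g⁻¹(5) = 3.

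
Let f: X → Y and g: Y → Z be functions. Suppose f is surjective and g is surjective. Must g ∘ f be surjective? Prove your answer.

Let c ∈ Z. Since g is surjective, there is b ∈ Y with g(b) = c. Since f is surjective, there is a ∈ X with f(a) = b.
Then (g ∘ f)(a) = g(b) = c. Therefore g ∘ f is surjective.

surjective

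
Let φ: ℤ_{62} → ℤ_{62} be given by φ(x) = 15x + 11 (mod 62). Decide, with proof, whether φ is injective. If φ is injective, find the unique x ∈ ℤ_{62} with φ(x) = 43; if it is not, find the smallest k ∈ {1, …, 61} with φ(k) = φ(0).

Recall that φ is injective when φ(u) = φ(v) forces u = v.
If φ(u) = φ(v), then 15u ≡ 15v (mod 62). Because gcd(15, 62) = 1, we may cancel 15 to get u ≡ v (mod 62).
Therefore φ is injective.
We now compute 15⁻¹ mod 62 explicitly. Euclid's algorithm: 62 = 4·15 + 2, 15 = 7·2 + 1; back-substituting gives 1 = 29·15 − 7·62, so 15⁻¹ ≡ 29 (mod 62).
Since φ is injective, we compute φ⁻¹(43): solve 15x + 11 ≡ 43 (mod 62), i.e. 15x ≡ 32 (mod 62).
Multiplying by 15⁻¹ = 29 gives x ≡ 29·32 = 928 = 14·62 + 60 ≡ 60 (mod 62).
Check: φ(60) = 15·60 + 11 = 911 = 14·62 + 43 ≡ 43 (mod 62).

60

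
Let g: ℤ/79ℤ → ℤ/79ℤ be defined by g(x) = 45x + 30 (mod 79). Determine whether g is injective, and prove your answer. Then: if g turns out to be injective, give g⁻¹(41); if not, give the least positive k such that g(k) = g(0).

2

Suppose g(a) = g(b) in ℤ/79ℤ. Then 45a + 30 ≡ 45b + 30 (mod 79), therefore 45(a − b) ≡ 0 (mod 79).
Since gcd(45, 79) = 1, 45 is invertible modulo 79, therefore a − b ≡ 0 (mod 79), i.e. a = b.
Hence g is injective.
We now compute 45⁻¹ mod 79 explicitly. Euclid's algorithm: 79 = 1·45 + 34, 45 = 1·34 + 11, 34 = 3·11 + 1; back-substituting gives 1 = 72·45 − 41·79, so 45⁻¹ ≡ 72 (mod 79).
Since g is injective, we compute g⁻¹(41): solve 45x + 30 ≡ 41 (mod 79), i.e. 45x ≡ 11 (mod 79).
Multiplying by 45⁻¹ = 72 gives x ≡ 72·11 = 792 = 10·79 + 2 ≡ 2 (mod 79).
Check: g(2) = 45·2 + 30 = 120 = 1·79 + 41 ≡ 41 (mod 79).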